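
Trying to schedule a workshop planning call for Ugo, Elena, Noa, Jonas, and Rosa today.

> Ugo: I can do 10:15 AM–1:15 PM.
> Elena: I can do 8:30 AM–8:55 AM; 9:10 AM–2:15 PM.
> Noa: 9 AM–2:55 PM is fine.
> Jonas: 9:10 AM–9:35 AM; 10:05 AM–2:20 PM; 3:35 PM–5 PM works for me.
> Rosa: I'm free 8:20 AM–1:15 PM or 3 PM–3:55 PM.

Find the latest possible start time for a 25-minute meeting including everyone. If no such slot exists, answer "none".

12:50

Ugo ∩ Elena: 10:15-13:15.
Ugo ∩ Elena ∩ Noa: 10:15-13:15.
Ugo ∩ Elena ∩ Noa ∩ Jonas: 10:15-13:15.
Ugo ∩ Elena ∩ Noa ∩ Jonas ∩ Rosa: 10:15-13:15.
Those are the intersection windows.
The last common window of at least 25 minutes is 10:15-13:15; a 25-minute meeting can start as late as 12:50 and still end by 13:15.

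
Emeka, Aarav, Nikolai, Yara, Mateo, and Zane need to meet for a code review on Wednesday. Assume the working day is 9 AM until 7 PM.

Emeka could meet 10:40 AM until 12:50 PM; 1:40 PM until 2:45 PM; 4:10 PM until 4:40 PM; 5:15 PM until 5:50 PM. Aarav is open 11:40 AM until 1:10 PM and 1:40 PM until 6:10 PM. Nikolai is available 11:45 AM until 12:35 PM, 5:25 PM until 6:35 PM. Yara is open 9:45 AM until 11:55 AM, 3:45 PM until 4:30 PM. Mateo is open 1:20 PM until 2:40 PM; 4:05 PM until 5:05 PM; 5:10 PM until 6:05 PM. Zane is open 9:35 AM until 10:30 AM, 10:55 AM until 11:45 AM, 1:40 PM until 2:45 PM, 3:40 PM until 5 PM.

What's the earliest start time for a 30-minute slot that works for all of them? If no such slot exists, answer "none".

none

Emeka ∩ Aarav: 11:40-12:50, 13:40-14:45, 16:10-16:40, 17:15-17:50.
Emeka ∩ Aarav ∩ Nikolai: 11:45-12:35, 17:25-17:50.
Emeka ∩ Aarav ∩ Nikolai ∩ Yara: 11:45-11:55.
Emeka ∩ Aarav ∩ Nikolai ∩ Yara ∩ Mateo: ∅.
Emeka ∩ Aarav ∩ Nikolai ∩ Yara ∩ Mateo ∩ Zane: ∅.
There is no time when everyone is free.
No common window is at least 30 minutes long.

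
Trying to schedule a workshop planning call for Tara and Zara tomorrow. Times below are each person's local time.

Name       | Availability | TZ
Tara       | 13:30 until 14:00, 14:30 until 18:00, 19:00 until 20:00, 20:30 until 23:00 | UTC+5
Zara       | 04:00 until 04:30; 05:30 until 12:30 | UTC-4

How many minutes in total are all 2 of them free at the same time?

Tara in UTC: 08:30-09:00, 09:30-13:00, 14:00-15:00, 15:30-18:00 (subtract 5h to convert from UTC+5).
Zara in UTC: 08:00-08:30, 09:30-16:30 (add 4h to convert from UTC-4).
Tara ∩ Zara: 09:30-13:00, 14:00-15:00, 15:30-16:30.
So the common availability across everyone is 09:30-13:00, 14:00-15:00, 15:30-16:30.
Summing the common windows: 210 + 60 + 60 = 330 minutes.

330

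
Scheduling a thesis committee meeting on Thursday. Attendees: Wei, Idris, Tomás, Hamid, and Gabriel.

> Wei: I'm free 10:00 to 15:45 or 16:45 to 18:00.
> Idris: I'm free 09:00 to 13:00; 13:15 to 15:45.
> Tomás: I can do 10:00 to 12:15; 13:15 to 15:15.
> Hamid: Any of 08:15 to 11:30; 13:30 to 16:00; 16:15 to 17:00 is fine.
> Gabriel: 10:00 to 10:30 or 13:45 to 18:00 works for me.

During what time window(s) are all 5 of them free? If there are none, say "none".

Wei ∩ Idris: 10:00-13:00, 13:15-15:45.
Wei ∩ Idris ∩ Tomás: 10:00-12:15, 13:15-15:15.
Wei ∩ Idris ∩ Tomás ∩ Hamid: 10:00-11:30, 13:30-15:15.
Wei ∩ Idris ∩ Tomás ∩ Hamid ∩ Gabriel: 10:00-10:30, 13:45-15:15.

10:00-10:30, 13:45-15:15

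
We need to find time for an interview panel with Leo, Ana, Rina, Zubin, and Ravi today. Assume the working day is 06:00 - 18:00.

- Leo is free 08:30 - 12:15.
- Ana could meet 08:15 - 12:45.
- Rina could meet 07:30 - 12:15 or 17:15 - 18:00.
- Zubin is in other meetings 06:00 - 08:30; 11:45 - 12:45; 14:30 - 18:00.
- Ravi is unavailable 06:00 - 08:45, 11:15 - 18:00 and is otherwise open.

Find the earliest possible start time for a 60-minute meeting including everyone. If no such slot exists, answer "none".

Leo free: 08:30-12:15.
Ana free: 08:15-12:45.
Rina free: 07:30-12:15, 17:15-18:00.
Zubin free: 08:30-11:45, 12:45-14:30 (invert busy blocks within the working day).
Ravi free: 08:45-11:15 (invert busy blocks within the working day).
Leo ∩ Ana: 08:30-12:15.
Leo ∩ Ana ∩ Rina: 08:30-12:15.
Leo ∩ Ana ∩ Rina ∩ Zubin: 08:30-11:45.
Leo ∩ Ana ∩ Rina ∩ Zubin ∩ Ravi: 08:45-11:15.
The first common window of at least 60 minutes is 08:45-11:15, so the earliest start is 08:45.

08:45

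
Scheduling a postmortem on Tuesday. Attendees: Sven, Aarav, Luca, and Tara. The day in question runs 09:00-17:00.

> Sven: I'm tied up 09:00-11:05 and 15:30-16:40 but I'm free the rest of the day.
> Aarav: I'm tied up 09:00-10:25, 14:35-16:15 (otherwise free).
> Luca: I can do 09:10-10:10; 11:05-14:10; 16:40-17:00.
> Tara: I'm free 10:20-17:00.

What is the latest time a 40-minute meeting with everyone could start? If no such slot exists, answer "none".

Sven free: 11:05-15:30, 16:40-17:00 (invert busy blocks within the working day).
Aarav free: 10:25-14:35, 16:15-17:00 (invert busy blocks within the working day).
Luca free: 09:10-10:10, 11:05-14:10, 16:40-17:00.
Tara free: 10:20-17:00.
Sven ∩ Aarav: 11:05-14:35, 16:40-17:00.
Sven ∩ Aarav ∩ Luca: 11:05-14:10, 16:40-17:00.
Sven ∩ Aarav ∩ Luca ∩ Tara: 11:05-14:10, 16:40-17:00.
So the common availability across everyone is 11:05-14:10, 16:40-17:00.
The last common window of at least 40 minutes is 11:05-14:10; a 40-minute meeting can start as late as 13:30 and still end by 14:10.

13:30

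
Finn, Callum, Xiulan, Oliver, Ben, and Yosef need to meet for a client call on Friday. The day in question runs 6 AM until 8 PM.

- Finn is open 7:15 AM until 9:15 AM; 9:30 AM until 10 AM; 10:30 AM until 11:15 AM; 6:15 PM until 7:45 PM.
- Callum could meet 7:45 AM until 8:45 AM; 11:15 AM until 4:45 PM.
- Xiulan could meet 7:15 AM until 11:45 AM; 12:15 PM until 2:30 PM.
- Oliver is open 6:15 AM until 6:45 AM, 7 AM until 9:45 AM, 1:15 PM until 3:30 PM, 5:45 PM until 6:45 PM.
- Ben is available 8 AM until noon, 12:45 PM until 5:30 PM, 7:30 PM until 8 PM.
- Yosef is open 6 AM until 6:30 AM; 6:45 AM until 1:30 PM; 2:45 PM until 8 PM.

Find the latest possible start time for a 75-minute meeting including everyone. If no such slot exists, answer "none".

none

Finn ∩ Callum: 07:45-08:45.
Finn ∩ Callum ∩ Xiulan: 07:45-08:45.
Finn ∩ Callum ∩ Xiulan ∩ Oliver: 07:45-08:45.
Finn ∩ Callum ∩ Xiulan ∩ Oliver ∩ Ben: 08:00-08:45.
Finn ∩ Callum ∩ Xiulan ∩ Oliver ∩ Ben ∩ Yosef: 08:00-08:45.
No common window is at least 75 minutes long.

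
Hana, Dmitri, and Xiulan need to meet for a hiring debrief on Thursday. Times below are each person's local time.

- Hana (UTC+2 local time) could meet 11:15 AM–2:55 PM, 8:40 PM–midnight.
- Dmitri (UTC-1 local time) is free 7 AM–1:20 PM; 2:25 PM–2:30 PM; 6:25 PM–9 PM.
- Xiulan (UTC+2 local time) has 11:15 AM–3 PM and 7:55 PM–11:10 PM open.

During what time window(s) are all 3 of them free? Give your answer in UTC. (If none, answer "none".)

09:15-12:55, 19:25-21:10

Hana in UTC: 09:15-12:55, 18:40-22:00 (subtract 2h to convert from UTC+2).
Dmitri in UTC: 08:00-14:20, 15:25-15:30, 19:25-22:00 (add 1h to convert from UTC-1).
Xiulan in UTC: 09:15-13:00, 17:55-21:10 (subtract 2h to convert from UTC+2).
Hana ∩ Dmitri: 09:15-12:55, 19:25-22:00.
Hana ∩ Dmitri ∩ Xiulan: 09:15-12:55, 19:25-21:10.
So the common availability across everyone is 09:15-12:55, 19:25-21:10.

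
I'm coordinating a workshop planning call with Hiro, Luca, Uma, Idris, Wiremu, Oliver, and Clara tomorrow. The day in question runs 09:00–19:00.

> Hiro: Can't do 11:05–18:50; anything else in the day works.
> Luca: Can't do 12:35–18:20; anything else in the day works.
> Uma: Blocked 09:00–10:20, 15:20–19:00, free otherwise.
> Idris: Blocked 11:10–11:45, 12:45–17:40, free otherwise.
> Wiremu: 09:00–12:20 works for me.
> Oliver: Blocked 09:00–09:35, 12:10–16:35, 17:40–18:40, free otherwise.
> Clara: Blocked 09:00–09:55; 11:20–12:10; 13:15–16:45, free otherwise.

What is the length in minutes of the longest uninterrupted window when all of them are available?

Hiro free: 09:00-11:05, 18:50-19:00 (invert busy blocks within the working day).
Luca free: 09:00-12:35, 18:20-19:00 (invert busy blocks within the working day).
Uma free: 10:20-15:20 (invert busy blocks within the working day).
Idris free: 09:00-11:10, 11:45-12:45, 17:40-19:00 (invert busy blocks within the working day).
Wiremu free: 09:00-12:20.
Oliver free: 09:35-12:10, 16:35-17:40, 18:40-19:00 (invert busy blocks within the working day).
Clara free: 09:55-11:20, 12:10-13:15, 16:45-19:00 (invert busy blocks within the working day).
Hiro ∩ Luca: 09:00-11:05, 18:50-19:00.
Hiro ∩ Luca ∩ Uma: 10:20-11:05.
Hiro ∩ Luca ∩ Uma ∩ Idris: 10:20-11:05.
Hiro ∩ Luca ∩ Uma ∩ Idris ∩ Wiremu: 10:20-11:05.
Hiro ∩ Luca ∩ Uma ∩ Idris ∩ Wiremu ∩ Oliver: 10:20-11:05.
Hiro ∩ Luca ∩ Uma ∩ Idris ∩ Wiremu ∩ Oliver ∩ Clara: 10:20-11:05.
Those are the intersection windows.
The longest is 10:20-11:05 at 45 minutes.

45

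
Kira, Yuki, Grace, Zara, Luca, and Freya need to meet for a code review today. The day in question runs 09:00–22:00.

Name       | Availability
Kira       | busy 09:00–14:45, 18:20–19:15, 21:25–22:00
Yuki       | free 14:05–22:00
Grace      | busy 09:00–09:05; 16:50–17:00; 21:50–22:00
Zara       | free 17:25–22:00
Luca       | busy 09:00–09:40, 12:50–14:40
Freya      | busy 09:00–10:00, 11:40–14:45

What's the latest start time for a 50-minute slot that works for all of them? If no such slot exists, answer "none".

20:35

Kira free: 14:45-18:20, 19:15-21:25 (invert busy blocks within the working day).
Yuki free: 14:05-22:00.
Grace free: 09:05-16:50, 17:00-21:50 (invert busy blocks within the working day).
Zara free: 17:25-22:00.
Luca free: 09:40-12:50, 14:40-22:00 (invert busy blocks within the working day).
Freya free: 10:00-11:40, 14:45-22:00 (invert busy blocks within the working day).
Kira ∩ Yuki: 14:45-18:20, 19:15-21:25.
Kira ∩ Yuki ∩ Grace: 14:45-16:50, 17:00-18:20, 19:15-21:25.
Kira ∩ Yuki ∩ Grace ∩ Zara: 17:25-18:20, 19:15-21:25.
Kira ∩ Yuki ∩ Grace ∩ Zara ∩ Luca: 17:25-18:20, 19:15-21:25.
Kira ∩ Yuki ∩ Grace ∩ Zara ∩ Luca ∩ Freya: 17:25-18:20, 19:15-21:25.
The last common window of at least 50 minutes is 19:15-21:25; a 50-minute meeting can start as late as 20:35 and still end by 21:25.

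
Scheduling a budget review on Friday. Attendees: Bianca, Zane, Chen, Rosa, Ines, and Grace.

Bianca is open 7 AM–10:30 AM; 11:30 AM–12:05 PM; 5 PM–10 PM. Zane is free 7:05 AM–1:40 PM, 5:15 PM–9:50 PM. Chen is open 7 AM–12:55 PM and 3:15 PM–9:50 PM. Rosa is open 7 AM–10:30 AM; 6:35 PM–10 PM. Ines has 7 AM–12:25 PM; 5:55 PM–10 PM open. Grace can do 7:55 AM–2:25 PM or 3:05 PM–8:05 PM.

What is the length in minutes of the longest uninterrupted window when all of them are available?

Bianca ∩ Zane: 07:05-10:30, 11:30-12:05, 17:15-21:50.
Bianca ∩ Zane ∩ Chen: 07:05-10:30, 11:30-12:05, 17:15-21:50.
Bianca ∩ Zane ∩ Chen ∩ Rosa: 07:05-10:30, 18:35-21:50.
Bianca ∩ Zane ∩ Chen ∩ Rosa ∩ Ines: 07:05-10:30, 18:35-21:50.
Bianca ∩ Zane ∩ Chen ∩ Rosa ∩ Ines ∩ Grace: 07:55-10:30, 18:35-20:05.
The longest is 07:55-10:30 at 155 minutes.

155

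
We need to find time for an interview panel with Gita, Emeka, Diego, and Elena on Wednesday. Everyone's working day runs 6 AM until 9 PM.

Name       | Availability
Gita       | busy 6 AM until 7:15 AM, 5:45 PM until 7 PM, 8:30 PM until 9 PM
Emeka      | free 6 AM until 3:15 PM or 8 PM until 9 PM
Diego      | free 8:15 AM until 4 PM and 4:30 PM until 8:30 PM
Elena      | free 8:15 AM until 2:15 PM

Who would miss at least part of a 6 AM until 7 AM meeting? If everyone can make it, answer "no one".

Diego, Elena, Gita

Gita free: 07:15-17:45, 19:00-20:30 (invert busy blocks within the working day).
Emeka free: 06:00-15:15, 20:00-21:00.
Diego free: 08:15-16:00, 16:30-20:30.
Elena free: 08:15-14:15.
Gita: not fully free for 06:00-07:00. Emeka: free for 06:00-07:00. Diego: not fully free for 06:00-07:00. Elena: not fully free for 06:00-07:00.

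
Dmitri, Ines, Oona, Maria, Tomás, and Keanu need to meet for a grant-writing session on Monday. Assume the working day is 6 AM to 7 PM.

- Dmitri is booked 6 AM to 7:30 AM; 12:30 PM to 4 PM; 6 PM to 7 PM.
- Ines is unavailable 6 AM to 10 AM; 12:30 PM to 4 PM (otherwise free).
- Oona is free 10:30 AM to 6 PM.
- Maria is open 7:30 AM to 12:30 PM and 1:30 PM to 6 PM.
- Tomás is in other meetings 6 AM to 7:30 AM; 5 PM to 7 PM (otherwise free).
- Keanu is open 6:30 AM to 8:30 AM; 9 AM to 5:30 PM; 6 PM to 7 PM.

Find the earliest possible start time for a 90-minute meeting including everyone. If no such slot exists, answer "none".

Dmitri free: 07:30-12:30, 16:00-18:00 (invert busy blocks within the working day).
Ines free: 10:00-12:30, 16:00-19:00 (invert busy blocks within the working day).
Oona free: 10:30-18:00.
Maria free: 07:30-12:30, 13:30-18:00.
Tomás free: 07:30-17:00 (invert busy blocks within the working day).
Keanu free: 06:30-08:30, 09:00-17:30, 18:00-19:00.
Dmitri ∩ Ines: 10:00-12:30, 16:00-18:00.
Dmitri ∩ Ines ∩ Oona: 10:30-12:30, 16:00-18:00.
Dmitri ∩ Ines ∩ Oona ∩ Maria: 10:30-12:30, 16:00-18:00.
Dmitri ∩ Ines ∩ Oona ∩ Maria ∩ Tomás: 10:30-12:30, 16:00-17:00.
Dmitri ∩ Ines ∩ Oona ∩ Maria ∩ Tomás ∩ Keanu: 10:30-12:30, 16:00-17:00.
So the common availability across everyone is 10:30-12:30, 16:00-17:00.
The first common window of at least 90 minutes is 10:30-12:30, so the earliest start is 10:30.

10:30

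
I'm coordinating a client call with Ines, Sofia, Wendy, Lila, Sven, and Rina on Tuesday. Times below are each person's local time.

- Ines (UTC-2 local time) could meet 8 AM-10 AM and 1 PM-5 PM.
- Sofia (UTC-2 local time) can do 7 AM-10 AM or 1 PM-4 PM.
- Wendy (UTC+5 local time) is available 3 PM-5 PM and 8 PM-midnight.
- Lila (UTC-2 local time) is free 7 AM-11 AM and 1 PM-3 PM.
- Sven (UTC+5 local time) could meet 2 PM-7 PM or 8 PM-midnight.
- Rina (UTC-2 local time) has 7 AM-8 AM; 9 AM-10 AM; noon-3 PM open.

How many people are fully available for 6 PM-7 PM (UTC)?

Ines in UTC: 10:00-12:00, 15:00-19:00 (add 2h to convert from UTC-2).
Sofia in UTC: 09:00-12:00, 15:00-18:00 (add 2h to convert from UTC-2).
Wendy in UTC: 10:00-12:00, 15:00-19:00 (subtract 5h to convert from UTC+5).
Lila in UTC: 09:00-13:00, 15:00-17:00 (add 2h to convert from UTC-2).
Sven in UTC: 09:00-14:00, 15:00-19:00 (subtract 5h to convert from UTC+5).
Rina in UTC: 09:00-10:00, 11:00-12:00, 14:00-17:00 (add 2h to convert from UTC-2).
Ines, Wendy, and Sven can make the full 18:00-19:00 slot — that's 3.

3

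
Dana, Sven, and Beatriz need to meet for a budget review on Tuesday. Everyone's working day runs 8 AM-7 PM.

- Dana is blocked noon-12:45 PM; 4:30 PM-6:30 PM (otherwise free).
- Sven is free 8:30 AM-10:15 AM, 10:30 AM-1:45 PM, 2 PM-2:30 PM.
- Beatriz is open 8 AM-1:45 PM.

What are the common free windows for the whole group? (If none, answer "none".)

Dana free: 08:00-12:00, 12:45-16:30, 18:30-19:00 (invert busy blocks within the working day).
Sven free: 08:30-10:15, 10:30-13:45, 14:00-14:30.
Beatriz free: 08:00-13:45.
Dana ∩ Sven: 08:30-10:15, 10:30-12:00, 12:45-13:45, 14:00-14:30.
Dana ∩ Sven ∩ Beatriz: 08:30-10:15, 10:30-12:00, 12:45-13:45.

08:30-10:15, 10:30-12:00, 12:45-13:45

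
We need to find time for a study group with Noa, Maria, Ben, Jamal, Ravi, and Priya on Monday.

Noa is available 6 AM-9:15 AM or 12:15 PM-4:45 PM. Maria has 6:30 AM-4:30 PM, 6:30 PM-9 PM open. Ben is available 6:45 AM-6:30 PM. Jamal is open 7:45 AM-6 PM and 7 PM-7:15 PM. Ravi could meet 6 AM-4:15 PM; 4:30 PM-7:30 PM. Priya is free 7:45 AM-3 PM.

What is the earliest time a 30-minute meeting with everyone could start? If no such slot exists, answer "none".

07:45

Noa ∩ Maria: 06:30-09:15, 12:15-16:30.
Noa ∩ Maria ∩ Ben: 06:45-09:15, 12:15-16:30.
Noa ∩ Maria ∩ Ben ∩ Jamal: 07:45-09:15, 12:15-16:30.
Noa ∩ Maria ∩ Ben ∩ Jamal ∩ Ravi: 07:45-09:15, 12:15-16:15.
Noa ∩ Maria ∩ Ben ∩ Jamal ∩ Ravi ∩ Priya: 07:45-09:15, 12:15-15:00.
The first common window of at least 30 minutes is 07:45-09:15, so the earliest start is 07:45.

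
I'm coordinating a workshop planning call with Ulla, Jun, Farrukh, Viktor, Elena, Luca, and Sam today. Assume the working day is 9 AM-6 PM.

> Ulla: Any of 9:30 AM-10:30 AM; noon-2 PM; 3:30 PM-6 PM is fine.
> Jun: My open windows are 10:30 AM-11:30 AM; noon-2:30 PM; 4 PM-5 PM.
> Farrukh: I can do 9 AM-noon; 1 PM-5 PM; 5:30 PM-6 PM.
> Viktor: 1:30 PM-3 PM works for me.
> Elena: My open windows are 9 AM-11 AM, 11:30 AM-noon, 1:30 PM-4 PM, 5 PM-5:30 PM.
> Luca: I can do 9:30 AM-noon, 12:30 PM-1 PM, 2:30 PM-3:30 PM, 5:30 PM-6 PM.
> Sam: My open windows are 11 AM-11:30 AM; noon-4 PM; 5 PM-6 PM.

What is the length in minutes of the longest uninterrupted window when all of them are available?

Ulla ∩ Jun: 12:00-14:00, 16:00-17:00.
Ulla ∩ Jun ∩ Farrukh: 13:00-14:00, 16:00-17:00.
Ulla ∩ Jun ∩ Farrukh ∩ Viktor: 13:30-14:00.
Ulla ∩ Jun ∩ Farrukh ∩ Viktor ∩ Elena: 13:30-14:00.
Ulla ∩ Jun ∩ Farrukh ∩ Viktor ∩ Elena ∩ Luca: ∅.
Ulla ∩ Jun ∩ Farrukh ∩ Viktor ∩ Elena ∩ Luca ∩ Sam: ∅.
There is no time when everyone is free.
No common window exists, so the longest block is 0 minutes.

0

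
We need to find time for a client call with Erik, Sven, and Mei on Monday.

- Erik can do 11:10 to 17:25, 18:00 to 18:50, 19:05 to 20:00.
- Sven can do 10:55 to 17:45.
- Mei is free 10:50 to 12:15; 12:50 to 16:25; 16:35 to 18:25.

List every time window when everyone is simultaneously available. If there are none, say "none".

11:10-12:15, 12:50-16:25, 16:35-17:25

Erik ∩ Sven: 11:10-17:25.
Erik ∩ Sven ∩ Mei: 11:10-12:15, 12:50-16:25, 16:35-17:25.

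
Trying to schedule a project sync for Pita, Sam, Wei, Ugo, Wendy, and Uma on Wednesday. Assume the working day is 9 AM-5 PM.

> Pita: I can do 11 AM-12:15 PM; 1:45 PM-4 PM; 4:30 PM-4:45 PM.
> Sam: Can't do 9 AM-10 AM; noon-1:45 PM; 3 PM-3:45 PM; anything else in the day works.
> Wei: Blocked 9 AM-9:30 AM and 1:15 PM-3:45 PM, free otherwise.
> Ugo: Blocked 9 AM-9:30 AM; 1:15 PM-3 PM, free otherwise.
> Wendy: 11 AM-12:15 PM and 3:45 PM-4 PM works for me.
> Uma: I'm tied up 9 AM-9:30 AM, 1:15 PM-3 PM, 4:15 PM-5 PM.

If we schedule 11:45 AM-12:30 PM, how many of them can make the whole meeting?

Pita free: 11:00-12:15, 13:45-16:00, 16:30-16:45.
Sam free: 10:00-12:00, 13:45-15:00, 15:45-17:00 (invert busy blocks within the working day).
Wei free: 09:30-13:15, 15:45-17:00 (invert busy blocks within the working day).
Ugo free: 09:30-13:15, 15:00-17:00 (invert busy blocks within the working day).
Wendy free: 11:00-12:15, 15:45-16:00.
Uma free: 09:30-13:15, 15:00-16:15 (invert busy blocks within the working day).
Wei, Ugo, and Uma can make the full 11:45-12:30 slot — that's 3.

3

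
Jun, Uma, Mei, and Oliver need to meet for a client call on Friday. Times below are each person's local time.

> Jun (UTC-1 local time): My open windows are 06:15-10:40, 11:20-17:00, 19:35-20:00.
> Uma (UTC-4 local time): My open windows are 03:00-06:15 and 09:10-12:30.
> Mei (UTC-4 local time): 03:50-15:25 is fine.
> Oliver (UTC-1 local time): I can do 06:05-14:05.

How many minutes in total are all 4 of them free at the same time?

260

Jun in UTC: 07:15-11:40, 12:20-18:00, 20:35-21:00 (add 1h to convert from UTC-1).
Uma in UTC: 07:00-10:15, 13:10-16:30 (add 4h to convert from UTC-4).
Mei in UTC: 07:50-19:25 (add 4h to convert from UTC-4).
Oliver in UTC: 07:05-15:05 (add 1h to convert from UTC-1).
Jun ∩ Uma: 07:15-10:15, 13:10-16:30.
Jun ∩ Uma ∩ Mei: 07:50-10:15, 13:10-16:30.
Jun ∩ Uma ∩ Mei ∩ Oliver: 07:50-10:15, 13:10-15:05.
Summing the common windows: 145 + 115 = 260 minutes.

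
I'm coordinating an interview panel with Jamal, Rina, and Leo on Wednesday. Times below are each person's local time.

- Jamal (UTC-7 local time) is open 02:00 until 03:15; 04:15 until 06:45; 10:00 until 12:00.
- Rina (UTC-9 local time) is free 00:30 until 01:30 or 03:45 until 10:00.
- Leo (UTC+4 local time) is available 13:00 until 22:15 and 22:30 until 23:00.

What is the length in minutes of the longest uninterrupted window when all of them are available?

75

Jamal in UTC: 09:00-10:15, 11:15-13:45, 17:00-19:00 (add 7h to convert from UTC-7).
Rina in UTC: 09:30-10:30, 12:45-19:00 (add 9h to convert from UTC-9).
Leo in UTC: 09:00-18:15, 18:30-19:00 (subtract 4h to convert from UTC+4).
Jamal ∩ Rina: 09:30-10:15, 12:45-13:45, 17:00-19:00.
Jamal ∩ Rina ∩ Leo: 09:30-10:15, 12:45-13:45, 17:00-18:15, 18:30-19:00.
The longest is 17:00-18:15 at 75 minutes.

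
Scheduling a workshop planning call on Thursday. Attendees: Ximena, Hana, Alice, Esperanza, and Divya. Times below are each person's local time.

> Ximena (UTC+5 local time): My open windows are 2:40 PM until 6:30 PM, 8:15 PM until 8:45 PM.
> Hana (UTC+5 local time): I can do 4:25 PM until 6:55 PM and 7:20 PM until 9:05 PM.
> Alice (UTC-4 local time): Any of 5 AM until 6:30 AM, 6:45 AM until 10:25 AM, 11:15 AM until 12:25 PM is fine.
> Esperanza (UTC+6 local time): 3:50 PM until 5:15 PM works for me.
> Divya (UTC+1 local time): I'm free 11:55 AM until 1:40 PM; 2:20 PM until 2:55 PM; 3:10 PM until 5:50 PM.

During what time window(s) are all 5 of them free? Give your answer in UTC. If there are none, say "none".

Ximena in UTC: 09:40-13:30, 15:15-15:45 (subtract 5h to convert from UTC+5).
Hana in UTC: 11:25-13:55, 14:20-16:05 (subtract 5h to convert from UTC+5).
Alice in UTC: 09:00-10:30, 10:45-14:25, 15:15-16:25 (add 4h to convert from UTC-4).
Esperanza in UTC: 09:50-11:15 (subtract 6h to convert from UTC+6).
Divya in UTC: 10:55-12:40, 13:20-13:55, 14:10-16:50 (subtract 1h to convert from UTC+1).
Ximena ∩ Hana: 11:25-13:30, 15:15-15:45.
Ximena ∩ Hana ∩ Alice: 11:25-13:30, 15:15-15:45.
Ximena ∩ Hana ∩ Alice ∩ Esperanza: ∅.
Ximena ∩ Hana ∩ Alice ∩ Esperanza ∩ Divya: ∅.
There is no time when everyone is free.

none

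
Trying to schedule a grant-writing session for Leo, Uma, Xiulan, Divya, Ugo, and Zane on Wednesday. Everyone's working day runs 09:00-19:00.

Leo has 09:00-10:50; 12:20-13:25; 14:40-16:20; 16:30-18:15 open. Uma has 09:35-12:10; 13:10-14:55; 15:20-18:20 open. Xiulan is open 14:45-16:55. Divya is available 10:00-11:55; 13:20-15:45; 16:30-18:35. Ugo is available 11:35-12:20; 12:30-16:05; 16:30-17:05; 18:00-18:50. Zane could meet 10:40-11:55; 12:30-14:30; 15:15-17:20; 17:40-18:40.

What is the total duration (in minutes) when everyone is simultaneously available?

Leo ∩ Uma: 09:35-10:50, 13:10-13:25, 14:40-14:55, 15:20-16:20, 16:30-18:15.
Leo ∩ Uma ∩ Xiulan: 14:45-14:55, 15:20-16:20, 16:30-16:55.
Leo ∩ Uma ∩ Xiulan ∩ Divya: 14:45-14:55, 15:20-15:45, 16:30-16:55.
Leo ∩ Uma ∩ Xiulan ∩ Divya ∩ Ugo: 14:45-14:55, 15:20-15:45, 16:30-16:55.
Leo ∩ Uma ∩ Xiulan ∩ Divya ∩ Ugo ∩ Zane: 15:20-15:45, 16:30-16:55.
Summing the common windows: 25 + 25 = 50 minutes.

50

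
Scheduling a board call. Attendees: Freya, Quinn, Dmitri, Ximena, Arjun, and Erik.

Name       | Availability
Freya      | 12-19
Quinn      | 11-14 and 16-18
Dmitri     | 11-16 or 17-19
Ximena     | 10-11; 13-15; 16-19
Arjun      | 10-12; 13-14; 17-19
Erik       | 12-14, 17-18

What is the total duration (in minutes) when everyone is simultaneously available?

120

Freya ∩ Quinn: 12:00-14:00, 16:00-18:00.
Freya ∩ Quinn ∩ Dmitri: 12:00-14:00, 17:00-18:00.
Freya ∩ Quinn ∩ Dmitri ∩ Ximena: 13:00-14:00, 17:00-18:00.
Freya ∩ Quinn ∩ Dmitri ∩ Ximena ∩ Arjun: 13:00-14:00, 17:00-18:00.
Freya ∩ Quinn ∩ Dmitri ∩ Ximena ∩ Arjun ∩ Erik: 13:00-14:00, 17:00-18:00.
Summing the common windows: 60 + 60 = 120 minutes.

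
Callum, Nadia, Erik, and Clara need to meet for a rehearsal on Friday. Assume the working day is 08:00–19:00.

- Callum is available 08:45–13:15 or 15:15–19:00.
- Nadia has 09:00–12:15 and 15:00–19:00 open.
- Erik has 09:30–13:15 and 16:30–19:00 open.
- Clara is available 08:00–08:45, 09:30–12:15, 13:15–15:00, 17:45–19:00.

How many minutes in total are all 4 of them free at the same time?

240

Callum ∩ Nadia: 09:00-12:15, 15:15-19:00.
Callum ∩ Nadia ∩ Erik: 09:30-12:15, 16:30-19:00.
Callum ∩ Nadia ∩ Erik ∩ Clara: 09:30-12:15, 17:45-19:00.
Those are the intersection windows.
Summing the common windows: 165 + 75 = 240 minutes.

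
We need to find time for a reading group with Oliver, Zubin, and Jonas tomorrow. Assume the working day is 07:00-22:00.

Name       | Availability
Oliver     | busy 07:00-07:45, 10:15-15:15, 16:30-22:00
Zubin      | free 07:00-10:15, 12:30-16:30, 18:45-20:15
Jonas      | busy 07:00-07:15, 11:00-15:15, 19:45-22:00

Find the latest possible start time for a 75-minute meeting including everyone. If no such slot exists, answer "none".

15:15

Oliver free: 07:45-10:15, 15:15-16:30 (invert busy blocks within the working day).
Zubin free: 07:00-10:15, 12:30-16:30, 18:45-20:15.
Jonas free: 07:15-11:00, 15:15-19:45 (invert busy blocks within the working day).
Oliver ∩ Zubin: 07:45-10:15, 15:15-16:30.
Oliver ∩ Zubin ∩ Jonas: 07:45-10:15, 15:15-16:30.
The last common window of at least 75 minutes is 15:15-16:30; a 75-minute meeting can start as late as 15:15 and still end by 16:30.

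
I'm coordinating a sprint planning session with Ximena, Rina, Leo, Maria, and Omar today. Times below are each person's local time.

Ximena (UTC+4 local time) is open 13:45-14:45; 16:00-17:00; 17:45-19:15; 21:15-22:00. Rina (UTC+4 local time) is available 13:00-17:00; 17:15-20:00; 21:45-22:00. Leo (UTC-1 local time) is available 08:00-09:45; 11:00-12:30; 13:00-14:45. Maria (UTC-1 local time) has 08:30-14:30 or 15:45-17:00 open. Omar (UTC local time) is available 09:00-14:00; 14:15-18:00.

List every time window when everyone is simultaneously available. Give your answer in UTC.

09:45-10:45, 12:00-13:00, 14:15-15:15

Ximena in UTC: 09:45-10:45, 12:00-13:00, 13:45-15:15, 17:15-18:00 (subtract 4h to convert from UTC+4).
Rina in UTC: 09:00-13:00, 13:15-16:00, 17:45-18:00 (subtract 4h to convert from UTC+4).
Leo in UTC: 09:00-10:45, 12:00-13:30, 14:00-15:45 (add 1h to convert from UTC-1).
Maria in UTC: 09:30-15:30, 16:45-18:00 (add 1h to convert from UTC-1).
Omar in UTC: 09:00-14:00, 14:15-18:00.
Ximena ∩ Rina: 09:45-10:45, 12:00-13:00, 13:45-15:15, 17:45-18:00.
Ximena ∩ Rina ∩ Leo: 09:45-10:45, 12:00-13:00, 14:00-15:15.
Ximena ∩ Rina ∩ Leo ∩ Maria: 09:45-10:45, 12:00-13:00, 14:00-15:15.
Ximena ∩ Rina ∩ Leo ∩ Maria ∩ Omar: 09:45-10:45, 12:00-13:00, 14:15-15:15.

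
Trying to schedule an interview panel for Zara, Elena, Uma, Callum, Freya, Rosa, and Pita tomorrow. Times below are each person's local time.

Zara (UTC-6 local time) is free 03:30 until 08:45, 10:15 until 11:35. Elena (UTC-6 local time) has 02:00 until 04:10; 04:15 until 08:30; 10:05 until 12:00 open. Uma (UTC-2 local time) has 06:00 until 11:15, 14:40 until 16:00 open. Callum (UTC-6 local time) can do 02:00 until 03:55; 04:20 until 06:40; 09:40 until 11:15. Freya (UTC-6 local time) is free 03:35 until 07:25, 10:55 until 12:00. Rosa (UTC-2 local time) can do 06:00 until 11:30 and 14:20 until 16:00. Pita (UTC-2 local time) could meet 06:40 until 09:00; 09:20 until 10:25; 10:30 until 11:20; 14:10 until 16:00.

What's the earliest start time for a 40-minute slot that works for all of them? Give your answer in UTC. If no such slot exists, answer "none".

Zara in UTC: 09:30-14:45, 16:15-17:35 (add 6h to convert from UTC-6).
Elena in UTC: 08:00-10:10, 10:15-14:30, 16:05-18:00 (add 6h to convert from UTC-6).
Uma in UTC: 08:00-13:15, 16:40-18:00 (add 2h to convert from UTC-2).
Callum in UTC: 08:00-09:55, 10:20-12:40, 15:40-17:15 (add 6h to convert from UTC-6).
Freya in UTC: 09:35-13:25, 16:55-18:00 (add 6h to convert from UTC-6).
Rosa in UTC: 08:00-13:30, 16:20-18:00 (add 2h to convert from UTC-2).
Pita in UTC: 08:40-11:00, 11:20-12:25, 12:30-13:20, 16:10-18:00 (add 2h to convert from UTC-2).
Zara ∩ Elena: 09:30-10:10, 10:15-14:30, 16:15-17:35.
Zara ∩ Elena ∩ Uma: 09:30-10:10, 10:15-13:15, 16:40-17:35.
Zara ∩ Elena ∩ Uma ∩ Callum: 09:30-09:55, 10:20-12:40, 16:40-17:15.
Zara ∩ Elena ∩ Uma ∩ Callum ∩ Freya: 09:35-09:55, 10:20-12:40, 16:55-17:15.
Zara ∩ Elena ∩ Uma ∩ Callum ∩ Freya ∩ Rosa: 09:35-09:55, 10:20-12:40, 16:55-17:15.
Zara ∩ Elena ∩ Uma ∩ Callum ∩ Freya ∩ Rosa ∩ Pita: 09:35-09:55, 10:20-11:00, 11:20-12:25, 12:30-12:40, 16:55-17:15.
The first common window of at least 40 minutes is 10:20-11:00, so the earliest start is 10:20.

10:20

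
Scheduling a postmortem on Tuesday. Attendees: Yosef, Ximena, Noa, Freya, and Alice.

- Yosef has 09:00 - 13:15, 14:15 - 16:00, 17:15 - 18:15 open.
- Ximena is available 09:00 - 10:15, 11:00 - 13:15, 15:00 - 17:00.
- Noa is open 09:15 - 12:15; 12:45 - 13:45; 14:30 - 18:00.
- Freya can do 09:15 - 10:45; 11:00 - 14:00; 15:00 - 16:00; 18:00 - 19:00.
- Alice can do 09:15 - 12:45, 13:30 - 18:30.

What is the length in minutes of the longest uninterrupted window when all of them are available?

75

Yosef ∩ Ximena: 09:00-10:15, 11:00-13:15, 15:00-16:00.
Yosef ∩ Ximena ∩ Noa: 09:15-10:15, 11:00-12:15, 12:45-13:15, 15:00-16:00.
Yosef ∩ Ximena ∩ Noa ∩ Freya: 09:15-10:15, 11:00-12:15, 12:45-13:15, 15:00-16:00.
Yosef ∩ Ximena ∩ Noa ∩ Freya ∩ Alice: 09:15-10:15, 11:00-12:15, 15:00-16:00.
Those are the intersection windows.
The longest is 11:00-12:15 at 75 minutes.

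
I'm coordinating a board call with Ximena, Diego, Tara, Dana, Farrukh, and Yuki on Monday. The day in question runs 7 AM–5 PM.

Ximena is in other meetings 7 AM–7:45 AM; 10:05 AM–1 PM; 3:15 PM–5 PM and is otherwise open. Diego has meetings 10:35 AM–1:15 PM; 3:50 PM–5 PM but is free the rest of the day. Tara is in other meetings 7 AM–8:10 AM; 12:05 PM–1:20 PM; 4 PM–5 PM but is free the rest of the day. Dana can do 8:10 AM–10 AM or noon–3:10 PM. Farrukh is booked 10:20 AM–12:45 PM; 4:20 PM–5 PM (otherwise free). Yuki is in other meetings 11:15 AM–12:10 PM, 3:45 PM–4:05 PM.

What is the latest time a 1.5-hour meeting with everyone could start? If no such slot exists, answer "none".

13:40

Ximena free: 07:45-10:05, 13:00-15:15 (invert busy blocks within the working day).
Diego free: 07:00-10:35, 13:15-15:50 (invert busy blocks within the working day).
Tara free: 08:10-12:05, 13:20-16:00 (invert busy blocks within the working day).
Dana free: 08:10-10:00, 12:00-15:10.
Farrukh free: 07:00-10:20, 12:45-16:20 (invert busy blocks within the working day).
Yuki free: 07:00-11:15, 12:10-15:45, 16:05-17:00 (invert busy blocks within the working day).
Ximena ∩ Diego: 07:45-10:05, 13:15-15:15.
Ximena ∩ Diego ∩ Tara: 08:10-10:05, 13:20-15:15.
Ximena ∩ Diego ∩ Tara ∩ Dana: 08:10-10:00, 13:20-15:10.
Ximena ∩ Diego ∩ Tara ∩ Dana ∩ Farrukh: 08:10-10:00, 13:20-15:10.
Ximena ∩ Diego ∩ Tara ∩ Dana ∩ Farrukh ∩ Yuki: 08:10-10:00, 13:20-15:10.
Those are the intersection windows.
The last common window of at least 90 minutes is 13:20-15:10; a 90-minute meeting can start as late as 13:40 and still end by 15:10.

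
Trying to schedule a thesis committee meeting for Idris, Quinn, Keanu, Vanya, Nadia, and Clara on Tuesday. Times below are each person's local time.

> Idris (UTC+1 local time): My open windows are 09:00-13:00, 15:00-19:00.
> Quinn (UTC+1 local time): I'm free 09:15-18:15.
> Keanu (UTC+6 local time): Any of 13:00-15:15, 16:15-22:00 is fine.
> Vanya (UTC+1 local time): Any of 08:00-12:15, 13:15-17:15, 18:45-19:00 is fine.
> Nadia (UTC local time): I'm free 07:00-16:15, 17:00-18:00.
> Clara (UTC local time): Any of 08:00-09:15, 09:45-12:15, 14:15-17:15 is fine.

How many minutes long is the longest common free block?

105

Idris in UTC: 08:00-12:00, 14:00-18:00 (subtract 1h to convert from UTC+1).
Quinn in UTC: 08:15-17:15 (subtract 1h to convert from UTC+1).
Keanu in UTC: 07:00-09:15, 10:15-16:00 (subtract 6h to convert from UTC+6).
Vanya in UTC: 07:00-11:15, 12:15-16:15, 17:45-18:00 (subtract 1h to convert from UTC+1).
Nadia in UTC: 07:00-16:15, 17:00-18:00.
Clara in UTC: 08:00-09:15, 09:45-12:15, 14:15-17:15.
Idris ∩ Quinn: 08:15-12:00, 14:00-17:15.
Idris ∩ Quinn ∩ Keanu: 08:15-09:15, 10:15-12:00, 14:00-16:00.
Idris ∩ Quinn ∩ Keanu ∩ Vanya: 08:15-09:15, 10:15-11:15, 14:00-16:00.
Idris ∩ Quinn ∩ Keanu ∩ Vanya ∩ Nadia: 08:15-09:15, 10:15-11:15, 14:00-16:00.
Idris ∩ Quinn ∩ Keanu ∩ Vanya ∩ Nadia ∩ Clara: 08:15-09:15, 10:15-11:15, 14:15-16:00.
Those are the intersection windows.
The longest is 14:15-16:00 at 105 minutes.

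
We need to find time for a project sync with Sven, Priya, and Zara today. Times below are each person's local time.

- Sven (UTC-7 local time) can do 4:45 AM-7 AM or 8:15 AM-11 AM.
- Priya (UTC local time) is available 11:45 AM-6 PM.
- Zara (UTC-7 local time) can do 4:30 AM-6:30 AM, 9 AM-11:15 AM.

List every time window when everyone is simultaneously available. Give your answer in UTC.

11:45-13:30, 16:00-18:00

Sven in UTC: 11:45-14:00, 15:15-18:00 (add 7h to convert from UTC-7).
Priya in UTC: 11:45-18:00.
Zara in UTC: 11:30-13:30, 16:00-18:15 (add 7h to convert from UTC-7).
Sven ∩ Priya: 11:45-14:00, 15:15-18:00.
Sven ∩ Priya ∩ Zara: 11:45-13:30, 16:00-18:00.
So the common availability across everyone is 11:45-13:30, 16:00-18:00.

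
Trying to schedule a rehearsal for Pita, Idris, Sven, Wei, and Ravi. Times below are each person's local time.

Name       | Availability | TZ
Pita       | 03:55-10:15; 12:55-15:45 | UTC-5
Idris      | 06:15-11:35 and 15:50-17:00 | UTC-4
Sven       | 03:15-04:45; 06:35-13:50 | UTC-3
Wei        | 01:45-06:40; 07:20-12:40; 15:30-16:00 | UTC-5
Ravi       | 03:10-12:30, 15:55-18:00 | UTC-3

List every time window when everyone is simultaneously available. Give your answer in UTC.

Pita in UTC: 08:55-15:15, 17:55-20:45 (add 5h to convert from UTC-5).
Idris in UTC: 10:15-15:35, 19:50-21:00 (add 4h to convert from UTC-4).
Sven in UTC: 06:15-07:45, 09:35-16:50 (add 3h to convert from UTC-3).
Wei in UTC: 06:45-11:40, 12:20-17:40, 20:30-21:00 (add 5h to convert from UTC-5).
Ravi in UTC: 06:10-15:30, 18:55-21:00 (add 3h to convert from UTC-3).
Pita ∩ Idris: 10:15-15:15, 19:50-20:45.
Pita ∩ Idris ∩ Sven: 10:15-15:15.
Pita ∩ Idris ∩ Sven ∩ Wei: 10:15-11:40, 12:20-15:15.
Pita ∩ Idris ∩ Sven ∩ Wei ∩ Ravi: 10:15-11:40, 12:20-15:15.
So the common availability across everyone is 10:15-11:40, 12:20-15:15.

10:15-11:40, 12:20-15:15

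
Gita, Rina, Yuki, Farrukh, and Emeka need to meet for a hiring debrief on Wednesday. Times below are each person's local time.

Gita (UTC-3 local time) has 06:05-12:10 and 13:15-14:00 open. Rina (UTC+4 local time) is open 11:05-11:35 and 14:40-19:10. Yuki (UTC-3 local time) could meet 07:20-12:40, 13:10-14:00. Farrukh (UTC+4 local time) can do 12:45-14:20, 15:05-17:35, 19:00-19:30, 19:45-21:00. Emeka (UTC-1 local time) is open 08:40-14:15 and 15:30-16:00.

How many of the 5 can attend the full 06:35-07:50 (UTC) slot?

0

Gita in UTC: 09:05-15:10, 16:15-17:00 (add 3h to convert from UTC-3).
Rina in UTC: 07:05-07:35, 10:40-15:10 (subtract 4h to convert from UTC+4).
Yuki in UTC: 10:20-15:40, 16:10-17:00 (add 3h to convert from UTC-3).
Farrukh in UTC: 08:45-10:20, 11:05-13:35, 15:00-15:30, 15:45-17:00 (subtract 4h to convert from UTC+4).
Emeka in UTC: 09:40-15:15, 16:30-17:00 (add 1h to convert from UTC-1).
nobody can make the full 06:35-07:50 slot — that's 0.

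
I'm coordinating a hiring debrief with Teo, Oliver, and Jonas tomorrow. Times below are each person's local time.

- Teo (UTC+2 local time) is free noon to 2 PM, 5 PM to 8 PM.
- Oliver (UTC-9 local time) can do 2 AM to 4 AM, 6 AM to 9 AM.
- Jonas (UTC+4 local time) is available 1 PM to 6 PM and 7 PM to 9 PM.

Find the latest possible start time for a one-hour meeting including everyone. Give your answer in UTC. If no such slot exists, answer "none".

Teo in UTC: 10:00-12:00, 15:00-18:00 (subtract 2h to convert from UTC+2).
Oliver in UTC: 11:00-13:00, 15:00-18:00 (add 9h to convert from UTC-9).
Jonas in UTC: 09:00-14:00, 15:00-17:00 (subtract 4h to convert from UTC+4).
Teo ∩ Oliver: 11:00-12:00, 15:00-18:00.
Teo ∩ Oliver ∩ Jonas: 11:00-12:00, 15:00-17:00.
So the common availability across everyone is 11:00-12:00, 15:00-17:00.
The last common window of at least 60 minutes is 15:00-17:00; a 60-minute meeting can start as late as 16:00 and still end by 17:00.

16:00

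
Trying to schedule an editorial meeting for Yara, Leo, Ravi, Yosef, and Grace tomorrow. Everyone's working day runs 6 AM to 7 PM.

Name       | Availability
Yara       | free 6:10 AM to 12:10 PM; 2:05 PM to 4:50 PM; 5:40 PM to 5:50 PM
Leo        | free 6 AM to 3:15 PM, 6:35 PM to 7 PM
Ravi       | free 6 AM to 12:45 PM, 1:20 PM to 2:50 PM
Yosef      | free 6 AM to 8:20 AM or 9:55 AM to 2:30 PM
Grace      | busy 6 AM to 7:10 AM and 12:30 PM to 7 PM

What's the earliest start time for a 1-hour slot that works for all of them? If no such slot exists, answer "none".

Yara free: 06:10-12:10, 14:05-16:50, 17:40-17:50.
Leo free: 06:00-15:15, 18:35-19:00.
Ravi free: 06:00-12:45, 13:20-14:50.
Yosef free: 06:00-08:20, 09:55-14:30.
Grace free: 07:10-12:30 (invert busy blocks within the working day).
Yara ∩ Leo: 06:10-12:10, 14:05-15:15.
Yara ∩ Leo ∩ Ravi: 06:10-12:10, 14:05-14:50.
Yara ∩ Leo ∩ Ravi ∩ Yosef: 06:10-08:20, 09:55-12:10, 14:05-14:30.
Yara ∩ Leo ∩ Ravi ∩ Yosef ∩ Grace: 07:10-08:20, 09:55-12:10.
So the common availability across everyone is 07:10-08:20, 09:55-12:10.
The first common window of at least 60 minutes is 07:10-08:20, so the earliest start is 07:10.

07:10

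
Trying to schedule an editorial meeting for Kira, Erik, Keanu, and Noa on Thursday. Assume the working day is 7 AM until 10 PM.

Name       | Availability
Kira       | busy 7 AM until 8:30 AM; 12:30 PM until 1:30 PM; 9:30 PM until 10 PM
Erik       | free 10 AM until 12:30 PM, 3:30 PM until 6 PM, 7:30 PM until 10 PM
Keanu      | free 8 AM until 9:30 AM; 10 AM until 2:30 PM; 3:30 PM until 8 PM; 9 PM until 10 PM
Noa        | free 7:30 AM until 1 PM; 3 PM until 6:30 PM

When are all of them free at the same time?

10:00-12:30, 15:30-18:00

Kira free: 08:30-12:30, 13:30-21:30 (invert busy blocks within the working day).
Erik free: 10:00-12:30, 15:30-18:00, 19:30-22:00.
Keanu free: 08:00-09:30, 10:00-14:30, 15:30-20:00, 21:00-22:00.
Noa free: 07:30-13:00, 15:00-18:30.
Kira ∩ Erik: 10:00-12:30, 15:30-18:00, 19:30-21:30.
Kira ∩ Erik ∩ Keanu: 10:00-12:30, 15:30-18:00, 19:30-20:00, 21:00-21:30.
Kira ∩ Erik ∩ Keanu ∩ Noa: 10:00-12:30, 15:30-18:00.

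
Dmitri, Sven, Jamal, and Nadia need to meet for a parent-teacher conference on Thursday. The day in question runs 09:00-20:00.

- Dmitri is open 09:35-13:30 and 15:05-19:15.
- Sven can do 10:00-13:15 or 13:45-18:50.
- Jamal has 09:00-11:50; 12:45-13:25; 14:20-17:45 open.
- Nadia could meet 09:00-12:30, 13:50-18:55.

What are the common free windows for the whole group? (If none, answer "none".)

Dmitri ∩ Sven: 10:00-13:15, 15:05-18:50.
Dmitri ∩ Sven ∩ Jamal: 10:00-11:50, 12:45-13:15, 15:05-17:45.
Dmitri ∩ Sven ∩ Jamal ∩ Nadia: 10:00-11:50, 15:05-17:45.
Those are the intersection windows.

10:00-11:50, 15:05-17:45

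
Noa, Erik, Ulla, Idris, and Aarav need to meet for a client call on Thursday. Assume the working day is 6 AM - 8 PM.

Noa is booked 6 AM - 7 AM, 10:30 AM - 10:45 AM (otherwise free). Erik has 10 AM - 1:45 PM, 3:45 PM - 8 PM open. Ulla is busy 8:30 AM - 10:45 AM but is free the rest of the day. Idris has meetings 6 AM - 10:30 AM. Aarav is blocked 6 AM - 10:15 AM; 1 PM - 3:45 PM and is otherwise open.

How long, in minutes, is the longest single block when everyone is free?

255

Noa free: 07:00-10:30, 10:45-20:00 (invert busy blocks within the working day).
Erik free: 10:00-13:45, 15:45-20:00.
Ulla free: 06:00-08:30, 10:45-20:00 (invert busy blocks within the working day).
Idris free: 10:30-20:00 (invert busy blocks within the working day).
Aarav free: 10:15-13:00, 15:45-20:00 (invert busy blocks within the working day).
Noa ∩ Erik: 10:00-10:30, 10:45-13:45, 15:45-20:00.
Noa ∩ Erik ∩ Ulla: 10:45-13:45, 15:45-20:00.
Noa ∩ Erik ∩ Ulla ∩ Idris: 10:45-13:45, 15:45-20:00.
Noa ∩ Erik ∩ Ulla ∩ Idris ∩ Aarav: 10:45-13:00, 15:45-20:00.
So the common availability across everyone is 10:45-13:00, 15:45-20:00.
The longest is 15:45-20:00 at 255 minutes.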